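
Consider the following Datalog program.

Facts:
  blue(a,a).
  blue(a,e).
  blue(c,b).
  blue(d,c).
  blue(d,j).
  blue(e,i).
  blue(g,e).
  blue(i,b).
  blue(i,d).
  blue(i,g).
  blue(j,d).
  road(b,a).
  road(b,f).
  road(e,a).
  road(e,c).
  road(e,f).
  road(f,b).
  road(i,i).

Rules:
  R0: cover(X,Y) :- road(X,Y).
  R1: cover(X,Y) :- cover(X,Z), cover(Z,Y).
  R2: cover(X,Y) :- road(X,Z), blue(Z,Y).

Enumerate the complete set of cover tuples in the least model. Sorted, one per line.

round 1: derive cover(b,a) via R0 from road(b,a)
round 1: derive cover(b,f) via R0 from road(b,f)
round 1: derive cover(e,a) via R0 from road(e,a)
round 1: derive cover(e,c) via R0 from road(e,c)
round 1: derive cover(e,f) via R0 from road(e,f)
round 1: derive cover(f,b) via R0 from road(f,b)
round 1: derive cover(i,i) via R0 from road(i,i)
round 1: derive cover(b,e) via R2 from road(b,a), blue(a,e)
round 1: derive cover(e,b) via R2 from road(e,c), blue(c,b)
round 1: derive cover(e,e) via R2 from road(e,a), blue(a,e)
round 1: derive cover(i,b) via R2 from road(i,i), blue(i,b)
round 1: derive cover(i,d) via R2 from road(i,i), blue(i,d)
round 1: derive cover(i,g) via R2 from road(i,i), blue(i,g)
round 2: derive cover(b,b) via R1 from cover(b,e), cover(e,b)
round 2: derive cover(b,c) via R1 from cover(b,e), cover(e,c)
round 2: derive cover(f,a) via R1 from cover(f,b), cover(b,a)
round 2: derive cover(f,e) via R1 from cover(f,b), cover(b,e)
round 2: derive cover(f,f) via R1 from cover(f,b), cover(b,f)
round 2: derive cover(i,a) via R1 from cover(i,b), cover(b,a)
round 2: derive cover(i,e) via R1 from cover(i,b), cover(b,e)
round 2: derive cover(i,f) via R1 from cover(i,b), cover(b,f)
round 3: derive cover(f,c) via R1 from cover(f,b), cover(b,c)
round 3: derive cover(i,c) via R1 from cover(i,b), cover(b,c)

cover(b,a)
cover(b,b)
cover(b,c)
cover(b,e)
cover(b,f)
cover(e,a)
cover(e,b)
cover(e,c)
cover(e,e)
cover(e,f)
cover(f,a)
cover(f,b)
cover(f,c)
cover(f,e)
cover(f,f)
cover(i,a)
cover(i,b)
cover(i,c)
cover(i,d)
cover(i,e)
cover(i,f)
cover(i,g)
cover(i,i)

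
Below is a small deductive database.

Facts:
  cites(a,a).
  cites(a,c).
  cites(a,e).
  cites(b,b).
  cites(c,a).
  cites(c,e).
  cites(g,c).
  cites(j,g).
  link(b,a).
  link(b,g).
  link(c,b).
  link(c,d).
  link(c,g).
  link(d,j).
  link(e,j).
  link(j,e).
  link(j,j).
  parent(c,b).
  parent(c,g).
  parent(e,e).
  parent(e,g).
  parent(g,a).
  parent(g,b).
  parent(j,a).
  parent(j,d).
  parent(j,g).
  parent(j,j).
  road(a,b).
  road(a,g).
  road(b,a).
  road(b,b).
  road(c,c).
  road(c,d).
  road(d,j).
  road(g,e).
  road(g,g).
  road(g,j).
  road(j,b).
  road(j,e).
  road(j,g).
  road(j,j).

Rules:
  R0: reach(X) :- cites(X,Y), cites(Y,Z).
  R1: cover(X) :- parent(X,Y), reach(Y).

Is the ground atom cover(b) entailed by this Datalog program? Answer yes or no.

no

round 1: derive reach(a) via R0 from cites(a,a), cites(a,a)
round 1: derive reach(b) via R0 from cites(b,b), cites(b,b)
round 1: derive reach(c) via R0 from cites(c,a), cites(a,a)
round 1: derive reach(g) via R0 from cites(g,c), cites(c,a)
round 1: derive reach(j) via R0 from cites(j,g), cites(g,c)
round 2: derive cover(c) via R1 from parent(c,b), reach(b)
round 2: derive cover(e) via R1 from parent(e,g), reach(g)
round 2: derive cover(g) via R1 from parent(g,a), reach(a)
round 2: derive cover(j) via R1 from parent(j,a), reach(a)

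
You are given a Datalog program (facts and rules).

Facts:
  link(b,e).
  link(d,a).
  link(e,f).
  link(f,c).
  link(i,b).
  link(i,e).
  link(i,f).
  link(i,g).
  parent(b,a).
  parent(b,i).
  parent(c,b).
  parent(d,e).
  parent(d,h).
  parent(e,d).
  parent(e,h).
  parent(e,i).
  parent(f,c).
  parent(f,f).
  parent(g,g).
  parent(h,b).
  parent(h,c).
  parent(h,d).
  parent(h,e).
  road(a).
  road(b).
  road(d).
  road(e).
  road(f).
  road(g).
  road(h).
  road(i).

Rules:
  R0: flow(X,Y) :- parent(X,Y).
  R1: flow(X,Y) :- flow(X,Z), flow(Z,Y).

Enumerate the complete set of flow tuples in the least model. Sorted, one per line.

flow(b,a)
flow(b,i)
flow(c,a)
flow(c,b)
flow(c,i)
flow(d,a)
flow(d,b)
flow(d,c)
flow(d,d)
flow(d,e)
flow(d,h)
flow(d,i)
flow(e,a)
flow(e,b)
flow(e,c)
flow(e,d)
flow(e,e)
flow(e,h)
flow(e,i)
flow(f,a)
flow(f,b)
flow(f,c)
flow(f,f)
flow(f,i)
flow(g,g)
flow(h,a)
flow(h,b)
flow(h,c)
flow(h,d)
flow(h,e)
flow(h,h)
flow(h,i)

round 1: derive flow(b,a) via R0 from parent(b,a)
round 1: derive flow(b,i) via R0 from parent(b,i)
round 1: derive flow(c,b) via R0 from parent(c,b)
round 1: derive flow(d,e) via R0 from parent(d,e)
round 1: derive flow(d,h) via R0 from parent(d,h)
round 1: derive flow(e,d) via R0 from parent(e,d)
round 1: derive flow(e,h) via R0 from parent(e,h)
round 1: derive flow(e,i) via R0 from parent(e,i)
round 1: derive flow(f,c) via R0 from parent(f,c)
round 1: derive flow(f,f) via R0 from parent(f,f)
round 1: derive flow(g,g) via R0 from parent(g,g)
round 1: derive flow(h,b) via R0 from parent(h,b)
round 1: derive flow(h,c) via R0 from parent(h,c)
round 1: derive flow(h,d) via R0 from parent(h,d)
round 1: derive flow(h,e) via R0 from parent(h,e)
round 2: derive flow(c,a) via R1 from flow(c,b), flow(b,a)
round 2: derive flow(c,i) via R1 from flow(c,b), flow(b,i)
round 2: derive flow(d,b) via R1 from flow(d,h), flow(h,b)
round 2: derive flow(d,c) via R1 from flow(d,h), flow(h,c)
round 2: derive flow(d,d) via R1 from flow(d,e), flow(e,d)
round 2: derive flow(d,i) via R1 from flow(d,e), flow(e,i)
round 2: derive flow(e,b) via R1 from flow(e,h), flow(h,b)
round 2: derive flow(e,c) via R1 from flow(e,h), flow(h,c)
round 2: derive flow(e,e) via R1 from flow(e,d), flow(d,e)
round 2: derive flow(f,b) via R1 from flow(f,c), flow(c,b)
round 2: derive flow(h,a) via R1 from flow(h,b), flow(b,a)
round 2: derive flow(h,h) via R1 from flow(h,d), flow(d,h)
round 2: derive flow(h,i) via R1 from flow(h,b), flow(b,i)
round 3: derive flow(d,a) via R1 from flow(d,b), flow(b,a)
round 3: derive flow(e,a) via R1 from flow(e,b), flow(b,a)
round 3: derive flow(f,a) via R1 from flow(f,b), flow(b,a)
round 3: derive flow(f,i) via R1 from flow(f,b), flow(b,i)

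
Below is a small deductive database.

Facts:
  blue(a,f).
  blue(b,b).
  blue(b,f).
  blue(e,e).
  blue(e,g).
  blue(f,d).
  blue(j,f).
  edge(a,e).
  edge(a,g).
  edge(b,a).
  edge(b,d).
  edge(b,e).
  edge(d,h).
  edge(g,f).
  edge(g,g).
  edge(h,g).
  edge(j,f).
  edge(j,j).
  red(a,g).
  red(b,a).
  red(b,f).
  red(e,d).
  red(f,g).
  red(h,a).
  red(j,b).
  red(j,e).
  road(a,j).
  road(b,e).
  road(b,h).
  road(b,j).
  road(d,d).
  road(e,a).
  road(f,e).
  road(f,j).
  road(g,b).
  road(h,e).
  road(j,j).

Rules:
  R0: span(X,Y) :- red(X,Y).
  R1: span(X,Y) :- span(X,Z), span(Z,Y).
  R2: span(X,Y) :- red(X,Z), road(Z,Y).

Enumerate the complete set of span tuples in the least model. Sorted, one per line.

span(a,a)
span(a,b)
span(a,d)
span(a,e)
span(a,f)
span(a,g)
span(a,h)
span(a,j)
span(b,a)
span(b,b)
span(b,d)
span(b,e)
span(b,f)
span(b,g)
span(b,h)
span(b,j)
span(e,d)
span(f,a)
span(f,b)
span(f,d)
span(f,e)
span(f,f)
span(f,g)
span(f,h)
span(f,j)
span(h,a)
span(h,b)
span(h,d)
span(h,e)
span(h,f)
span(h,g)
span(h,h)
span(h,j)
span(j,a)
span(j,b)
span(j,d)
span(j,e)
span(j,f)
span(j,g)
span(j,h)
span(j,j)

round 1: derive span(a,g) via R0 from red(a,g)
round 1: derive span(b,a) via R0 from red(b,a)
round 1: derive span(b,f) via R0 from red(b,f)
round 1: derive span(e,d) via R0 from red(e,d)
round 1: derive span(f,g) via R0 from red(f,g)
round 1: derive span(h,a) via R0 from red(h,a)
round 1: derive span(j,b) via R0 from red(j,b)
round 1: derive span(j,e) via R0 from red(j,e)
round 1: derive span(a,b) via R2 from red(a,g), road(g,b)
round 1: derive span(b,e) via R2 from red(b,f), road(f,e)
round 1: derive span(b,j) via R2 from red(b,a), road(a,j)
round 1: derive span(f,b) via R2 from red(f,g), road(g,b)
round 1: derive span(h,j) via R2 from red(h,a), road(a,j)
round 1: derive span(j,a) via R2 from red(j,e), road(e,a)
round 1: derive span(j,h) via R2 from red(j,b), road(b,h)
round 1: derive span(j,j) via R2 from red(j,b), road(b,j)
round 2: derive span(a,a) via R1 from span(a,b), span(b,a)
round 2: derive span(a,e) via R1 from span(a,b), span(b,e)
round 2: derive span(a,f) via R1 from span(a,b), span(b,f)
round 2: derive span(a,j) via R1 from span(a,b), span(b,j)
round 2: derive span(b,b) via R1 from span(b,a), span(a,b)
round 2: derive span(b,d) via R1 from span(b,e), span(e,d)
round 2: derive span(b,g) via R1 from span(b,a), span(a,g)
round 2: derive span(b,h) via R1 from span(b,j), span(j,h)
round 2: derive span(f,a) via R1 from span(f,b), span(b,a)
round 2: derive span(f,e) via R1 from span(f,b), span(b,e)
round 2: derive span(f,f) via R1 from span(f,b), span(b,f)
round 2: derive span(f,j) via R1 from span(f,b), span(b,j)
round 2: derive span(h,b) via R1 from span(h,a), span(a,b)
round 2: derive span(h,e) via R1 from span(h,j), span(j,e)
round 2: derive span(h,g) via R1 from span(h,a), span(a,g)
round 2: derive span(h,h) via R1 from span(h,j), span(j,h)
round 2: derive span(j,d) via R1 from span(j,e), span(e,d)
round 2: derive span(j,f) via R1 from span(j,b), span(b,f)
round 2: derive span(j,g) via R1 from span(j,a), span(a,g)
round 3: derive span(a,d) via R1 from span(a,b), span(b,d)
round 3: derive span(a,h) via R1 from span(a,b), span(b,h)
round 3: derive span(f,d) via R1 from span(f,b), span(b,d)
round 3: derive span(f,h) via R1 from span(f,b), span(b,h)
round 3: derive span(h,d) via R1 from span(h,b), span(b,d)
round 3: derive span(h,f) via R1 from span(h,a), span(a,f)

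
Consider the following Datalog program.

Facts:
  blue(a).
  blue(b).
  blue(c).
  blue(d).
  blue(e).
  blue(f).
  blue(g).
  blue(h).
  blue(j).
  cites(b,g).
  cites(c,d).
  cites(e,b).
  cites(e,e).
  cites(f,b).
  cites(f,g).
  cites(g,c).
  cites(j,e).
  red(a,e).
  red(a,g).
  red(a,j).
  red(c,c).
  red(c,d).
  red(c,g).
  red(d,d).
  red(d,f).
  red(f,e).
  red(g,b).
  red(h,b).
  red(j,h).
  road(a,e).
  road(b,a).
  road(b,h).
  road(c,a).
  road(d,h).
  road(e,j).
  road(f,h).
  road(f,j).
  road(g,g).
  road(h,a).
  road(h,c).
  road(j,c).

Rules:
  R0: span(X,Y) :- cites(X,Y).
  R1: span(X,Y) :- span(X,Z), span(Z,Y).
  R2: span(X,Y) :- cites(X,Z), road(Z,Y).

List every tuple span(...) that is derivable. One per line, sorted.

span(b,a)
span(b,c)
span(b,d)
span(b,g)
span(b,h)
span(c,d)
span(c,h)
span(e,a)
span(e,b)
span(e,c)
span(e,d)
span(e,e)
span(e,g)
span(e,h)
span(e,j)
span(f,a)
span(f,b)
span(f,c)
span(f,d)
span(f,g)
span(f,h)
span(g,a)
span(g,c)
span(g,d)
span(g,h)
span(j,a)
span(j,b)
span(j,c)
span(j,d)
span(j,e)
span(j,g)
span(j,h)
span(j,j)

round 1: derive span(b,g) via R0 from cites(b,g)
round 1: derive span(c,d) via R0 from cites(c,d)
round 1: derive span(e,b) via R0 from cites(e,b)
round 1: derive span(e,e) via R0 from cites(e,e)
round 1: derive span(f,b) via R0 from cites(f,b)
round 1: derive span(f,g) via R0 from cites(f,g)
round 1: derive span(g,c) via R0 from cites(g,c)
round 1: derive span(j,e) via R0 from cites(j,e)
round 1: derive span(c,h) via R2 from cites(c,d), road(d,h)
round 1: derive span(e,a) via R2 from cites(e,b), road(b,a)
round 1: derive span(e,h) via R2 from cites(e,b), road(b,h)
round 1: derive span(e,j) via R2 from cites(e,e), road(e,j)
round 1: derive span(f,a) via R2 from cites(f,b), road(b,a)
round 1: derive span(f,h) via R2 from cites(f,b), road(b,h)
round 1: derive span(g,a) via R2 from cites(g,c), road(c,a)
round 1: derive span(j,j) via R2 from cites(j,e), road(e,j)
round 2: derive span(b,a) via R1 from span(b,g), span(g,a)
round 2: derive span(b,c) via R1 from span(b,g), span(g,c)
round 2: derive span(e,g) via R1 from span(e,b), span(b,g)
round 2: derive span(f,c) via R1 from span(f,g), span(g,c)
round 2: derive span(g,d) via R1 from span(g,c), span(c,d)
round 2: derive span(g,h) via R1 from span(g,c), span(c,h)
round 2: derive span(j,a) via R1 from span(j,e), span(e,a)
round 2: derive span(j,b) via R1 from span(j,e), span(e,b)
round 2: derive span(j,h) via R1 from span(j,e), span(e,h)
round 3: derive span(b,d) via R1 from span(b,c), span(c,d)
round 3: derive span(b,h) via R1 from span(b,c), span(c,h)
round 3: derive span(e,c) via R1 from span(e,b), span(b,c)
round 3: derive span(e,d) via R1 from span(e,g), span(g,d)
round 3: derive span(f,d) via R1 from span(f,c), span(c,d)
round 3: derive span(j,c) via R1 from span(j,b), span(b,c)
round 3: derive span(j,g) via R1 from span(j,b), span(b,g)
round 4: derive span(j,d) via R1 from span(j,b), span(b,d)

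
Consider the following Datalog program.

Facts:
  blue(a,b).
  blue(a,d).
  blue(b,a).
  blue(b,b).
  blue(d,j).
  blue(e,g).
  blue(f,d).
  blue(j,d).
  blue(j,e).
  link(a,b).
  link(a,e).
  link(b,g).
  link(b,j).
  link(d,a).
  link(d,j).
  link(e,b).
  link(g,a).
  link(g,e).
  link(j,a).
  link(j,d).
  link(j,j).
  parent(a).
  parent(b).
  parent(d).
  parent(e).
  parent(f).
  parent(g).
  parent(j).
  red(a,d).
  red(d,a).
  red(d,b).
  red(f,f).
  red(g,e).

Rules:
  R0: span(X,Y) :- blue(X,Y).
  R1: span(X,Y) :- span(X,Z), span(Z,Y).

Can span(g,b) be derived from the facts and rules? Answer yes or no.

no

round 1: derive span(a,b) via R0 from blue(a,b)
round 1: derive span(a,d) via R0 from blue(a,d)
round 1: derive span(b,a) via R0 from blue(b,a)
round 1: derive span(b,b) via R0 from blue(b,b)
round 1: derive span(d,j) via R0 from blue(d,j)
round 1: derive span(e,g) via R0 from blue(e,g)
round 1: derive span(f,d) via R0 from blue(f,d)
round 1: derive span(j,d) via R0 from blue(j,d)
round 1: derive span(j,e) via R0 from blue(j,e)
round 2: derive span(a,a) via R1 from span(a,b), span(b,a)
round 2: derive span(a,j) via R1 from span(a,d), span(d,j)
round 2: derive span(b,d) via R1 from span(b,a), span(a,d)
round 2: derive span(d,d) via R1 from span(d,j), span(j,d)
round 2: derive span(d,e) via R1 from span(d,j), span(j,e)
round 2: derive span(f,j) via R1 from span(f,d), span(d,j)
round 2: derive span(j,g) via R1 from span(j,e), span(e,g)
round 2: derive span(j,j) via R1 from span(j,d), span(d,j)
round 3: derive span(a,e) via R1 from span(a,d), span(d,e)
round 3: derive span(a,g) via R1 from span(a,j), span(j,g)
round 3: derive span(b,e) via R1 from span(b,d), span(d,e)
round 3: derive span(b,j) via R1 from span(b,a), span(a,j)
round 3: derive span(d,g) via R1 from span(d,e), span(e,g)
round 3: derive span(f,e) via R1 from span(f,d), span(d,e)
round 3: derive span(f,g) via R1 from span(f,j), span(j,g)
round 4: derive span(b,g) via R1 from span(b,a), span(a,g)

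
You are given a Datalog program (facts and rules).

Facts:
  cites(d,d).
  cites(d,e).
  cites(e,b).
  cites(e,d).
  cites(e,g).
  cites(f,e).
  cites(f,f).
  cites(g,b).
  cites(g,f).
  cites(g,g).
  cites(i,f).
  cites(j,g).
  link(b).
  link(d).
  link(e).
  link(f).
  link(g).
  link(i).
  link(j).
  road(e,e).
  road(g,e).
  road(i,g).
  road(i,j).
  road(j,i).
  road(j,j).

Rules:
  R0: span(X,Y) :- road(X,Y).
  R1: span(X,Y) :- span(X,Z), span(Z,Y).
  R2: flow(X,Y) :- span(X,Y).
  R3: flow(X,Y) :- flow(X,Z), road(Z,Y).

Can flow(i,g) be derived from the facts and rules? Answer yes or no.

round 1: derive span(e,e) via R0 from road(e,e)
round 1: derive span(g,e) via R0 from road(g,e)
round 1: derive span(i,g) via R0 from road(i,g)
round 1: derive span(i,j) via R0 from road(i,j)
round 1: derive span(j,i) via R0 from road(j,i)
round 1: derive span(j,j) via R0 from road(j,j)
round 2: derive span(i,e) via R1 from span(i,g), span(g,e)
round 2: derive span(i,i) via R1 from span(i,j), span(j,i)
round 2: derive span(j,g) via R1 from span(j,i), span(i,g)
round 2: derive flow(e,e) via R2 from span(e,e)
round 2: derive flow(g,e) via R2 from span(g,e)
round 2: derive flow(i,g) via R2 from span(i,g)
round 2: derive flow(i,j) via R2 from span(i,j)
round 2: derive flow(j,i) via R2 from span(j,i)
round 2: derive flow(j,j) via R2 from span(j,j)
round 3: derive span(j,e) via R1 from span(j,g), span(g,e)
round 3: derive flow(i,e) via R2 from span(i,e)
round 3: derive flow(i,i) via R2 from span(i,i)
round 3: derive flow(j,g) via R2 from span(j,g)
round 4: derive flow(j,e) via R2 from span(j,e)

yes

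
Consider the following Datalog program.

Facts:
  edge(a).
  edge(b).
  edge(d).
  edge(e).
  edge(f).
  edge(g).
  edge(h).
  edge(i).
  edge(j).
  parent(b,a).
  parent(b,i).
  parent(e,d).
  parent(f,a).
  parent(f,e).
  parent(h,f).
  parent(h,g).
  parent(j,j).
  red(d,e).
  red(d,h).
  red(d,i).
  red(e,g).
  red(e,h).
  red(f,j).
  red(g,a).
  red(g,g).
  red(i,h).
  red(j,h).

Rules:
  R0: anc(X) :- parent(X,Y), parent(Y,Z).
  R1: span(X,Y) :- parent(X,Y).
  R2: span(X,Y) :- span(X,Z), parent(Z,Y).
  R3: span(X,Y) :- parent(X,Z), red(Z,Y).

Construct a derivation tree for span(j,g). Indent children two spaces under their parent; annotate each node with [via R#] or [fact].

span(j,g)  [via R2]
  span(j,h)  [via R3]
    parent(j,j)  [fact]
    red(j,h)  [fact]
  parent(h,g)  [fact]

round 1: derive span(b,a) via R1 from parent(b,a)
round 1: derive span(b,i) via R1 from parent(b,i)
round 1: derive span(e,d) via R1 from parent(e,d)
round 1: derive span(f,a) via R1 from parent(f,a)
round 1: derive span(f,e) via R1 from parent(f,e)
round 1: derive span(h,f) via R1 from parent(h,f)
round 1: derive span(h,g) via R1 from parent(h,g)
round 1: derive span(j,j) via R1 from parent(j,j)
round 1: derive span(b,h) via R3 from parent(b,i), red(i,h)
round 1: derive span(e,e) via R3 from parent(e,d), red(d,e)
round 1: derive span(e,h) via R3 from parent(e,d), red(d,h)
round 1: derive span(e,i) via R3 from parent(e,d), red(d,i)
round 1: derive span(f,g) via R3 from parent(f,e), red(e,g)
round 1: derive span(f,h) via R3 from parent(f,e), red(e,h)
round 1: derive span(h,a) via R3 from parent(h,g), red(g,a)
round 1: derive span(h,j) via R3 from parent(h,f), red(f,j)
round 1: derive span(j,h) via R3 from parent(j,j), red(j,h)
round 2: derive span(b,f) via R2 from span(b,h), parent(h,f)
round 2: derive span(b,g) via R2 from span(b,h), parent(h,g)
round 2: derive span(e,f) via R2 from span(e,h), parent(h,f)
round 2: derive span(e,g) via R2 from span(e,h), parent(h,g)
round 2: derive span(f,d) via R2 from span(f,e), parent(e,d)
round 2: derive span(f,f) via R2 from span(f,h), parent(h,f)
round 2: derive span(h,e) via R2 from span(h,f), parent(f,e)
round 2: derive span(j,f) via R2 from span(j,h), parent(h,f)
round 2: derive span(j,g) via R2 from span(j,h), parent(h,g)
round 3: derive span(b,e) via R2 from span(b,f), parent(f,e)
round 3: derive span(e,a) via R2 from span(e,f), parent(f,a)
round 3: derive span(h,d) via R2 from span(h,e), parent(e,d)
round 3: derive span(j,a) via R2 from span(j,f), parent(f,a)
round 3: derive span(j,e) via R2 from span(j,f), parent(f,e)
round 4: derive span(b,d) via R2 from span(b,e), parent(e,d)
round 4: derive span(j,d) via R2 from span(j,e), parent(e,d)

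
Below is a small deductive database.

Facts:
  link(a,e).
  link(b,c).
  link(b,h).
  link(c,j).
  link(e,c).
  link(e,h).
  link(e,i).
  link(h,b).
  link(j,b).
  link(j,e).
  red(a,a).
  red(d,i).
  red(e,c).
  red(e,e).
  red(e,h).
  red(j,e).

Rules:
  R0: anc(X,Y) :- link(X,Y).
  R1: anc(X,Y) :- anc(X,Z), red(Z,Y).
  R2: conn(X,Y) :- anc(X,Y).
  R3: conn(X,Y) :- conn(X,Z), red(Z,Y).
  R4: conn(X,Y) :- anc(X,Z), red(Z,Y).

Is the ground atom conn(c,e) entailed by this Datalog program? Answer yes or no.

round 1: derive anc(a,e) via R0 from link(a,e)
round 1: derive anc(b,c) via R0 from link(b,c)
round 1: derive anc(b,h) via R0 from link(b,h)
round 1: derive anc(c,j) via R0 from link(c,j)
round 1: derive anc(e,c) via R0 from link(e,c)
round 1: derive anc(e,h) via R0 from link(e,h)
round 1: derive anc(e,i) via R0 from link(e,i)
round 1: derive anc(h,b) via R0 from link(h,b)
round 1: derive anc(j,b) via R0 from link(j,b)
round 1: derive anc(j,e) via R0 from link(j,e)
round 2: derive anc(a,c) via R1 from anc(a,e), red(e,c)
round 2: derive anc(a,h) via R1 from anc(a,e), red(e,h)
round 2: derive anc(c,e) via R1 from anc(c,j), red(j,e)
round 2: derive anc(j,c) via R1 from anc(j,e), red(e,c)
round 2: derive anc(j,h) via R1 from anc(j,e), red(e,h)
round 2: derive conn(a,e) via R2 from anc(a,e)
round 2: derive conn(b,c) via R2 from anc(b,c)
round 2: derive conn(b,h) via R2 from anc(b,h)
round 2: derive conn(c,j) via R2 from anc(c,j)
round 2: derive conn(e,c) via R2 from anc(e,c)
round 2: derive conn(e,h) via R2 from anc(e,h)
round 2: derive conn(e,i) via R2 from anc(e,i)
round 2: derive conn(h,b) via R2 from anc(h,b)
round 2: derive conn(j,b) via R2 from anc(j,b)
round 2: derive conn(j,e) via R2 from anc(j,e)
round 2: derive conn(a,c) via R4 from anc(a,e), red(e,c)
round 2: derive conn(a,h) via R4 from anc(a,e), red(e,h)
round 2: derive conn(c,e) via R4 from anc(c,j), red(j,e)
round 2: derive conn(j,c) via R4 from anc(j,e), red(e,c)
round 2: derive conn(j,h) via R4 from anc(j,e), red(e,h)
round 3: derive anc(c,c) via R1 from anc(c,e), red(e,c)
round 3: derive anc(c,h) via R1 from anc(c,e), red(e,h)
round 3: derive conn(c,c) via R3 from conn(c,e), red(e,c)
round 3: derive conn(c,h) via R3 from conn(c,e), red(e,h)

yes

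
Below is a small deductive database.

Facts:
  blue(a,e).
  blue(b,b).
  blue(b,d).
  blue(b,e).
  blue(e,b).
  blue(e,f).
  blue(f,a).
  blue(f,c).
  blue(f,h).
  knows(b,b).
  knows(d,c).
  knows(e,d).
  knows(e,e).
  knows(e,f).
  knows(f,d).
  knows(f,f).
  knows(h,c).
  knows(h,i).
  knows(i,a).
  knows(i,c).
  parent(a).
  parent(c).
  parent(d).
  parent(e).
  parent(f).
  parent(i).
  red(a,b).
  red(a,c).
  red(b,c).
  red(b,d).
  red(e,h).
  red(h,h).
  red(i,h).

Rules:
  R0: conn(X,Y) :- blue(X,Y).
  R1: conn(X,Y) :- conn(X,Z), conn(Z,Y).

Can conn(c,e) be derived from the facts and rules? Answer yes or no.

round 1: derive conn(a,e) via R0 from blue(a,e)
round 1: derive conn(b,b) via R0 from blue(b,b)
round 1: derive conn(b,d) via R0 from blue(b,d)
round 1: derive conn(b,e) via R0 from blue(b,e)
round 1: derive conn(e,b) via R0 from blue(e,b)
round 1: derive conn(e,f) via R0 from blue(e,f)
round 1: derive conn(f,a) via R0 from blue(f,a)
round 1: derive conn(f,c) via R0 from blue(f,c)
round 1: derive conn(f,h) via R0 from blue(f,h)
round 2: derive conn(a,b) via R1 from conn(a,e), conn(e,b)
round 2: derive conn(a,f) via R1 from conn(a,e), conn(e,f)
round 2: derive conn(b,f) via R1 from conn(b,e), conn(e,f)
round 2: derive conn(e,a) via R1 from conn(e,f), conn(f,a)
round 2: derive conn(e,c) via R1 from conn(e,f), conn(f,c)
round 2: derive conn(e,d) via R1 from conn(e,b), conn(b,d)
round 2: derive conn(e,e) via R1 from conn(e,b), conn(b,e)
round 2: derive conn(e,h) via R1 from conn(e,f), conn(f,h)
round 2: derive conn(f,e) via R1 from conn(f,a), conn(a,e)
round 3: derive conn(a,a) via R1 from conn(a,e), conn(e,a)
round 3: derive conn(a,c) via R1 from conn(a,e), conn(e,c)
round 3: derive conn(a,d) via R1 from conn(a,b), conn(b,d)
round 3: derive conn(a,h) via R1 from conn(a,e), conn(e,h)
round 3: derive conn(b,a) via R1 from conn(b,e), conn(e,a)
round 3: derive conn(b,c) via R1 from conn(b,e), conn(e,c)
round 3: derive conn(b,h) via R1 from conn(b,e), conn(e,h)
round 3: derive conn(f,b) via R1 from conn(f,a), conn(a,b)
round 3: derive conn(f,d) via R1 from conn(f,e), conn(e,d)
round 3: derive conn(f,f) via R1 from conn(f,a), conn(a,f)

no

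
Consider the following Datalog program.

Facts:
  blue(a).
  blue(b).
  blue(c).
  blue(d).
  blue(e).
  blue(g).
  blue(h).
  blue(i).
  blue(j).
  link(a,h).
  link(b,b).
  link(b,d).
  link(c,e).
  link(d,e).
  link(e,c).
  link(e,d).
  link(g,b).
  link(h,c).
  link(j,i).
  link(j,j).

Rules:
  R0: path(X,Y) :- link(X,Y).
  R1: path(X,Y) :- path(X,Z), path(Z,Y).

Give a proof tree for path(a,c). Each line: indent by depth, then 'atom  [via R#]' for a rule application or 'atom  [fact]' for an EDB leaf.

path(a,c)  [via R1]
  path(a,h)  [via R0]
    link(a,h)  [fact]
  path(h,c)  [via R0]
    link(h,c)  [fact]

round 1: derive path(a,h) via R0 from link(a,h)
round 1: derive path(b,b) via R0 from link(b,b)
round 1: derive path(b,d) via R0 from link(b,d)
round 1: derive path(c,e) via R0 from link(c,e)
round 1: derive path(d,e) via R0 from link(d,e)
round 1: derive path(e,c) via R0 from link(e,c)
round 1: derive path(e,d) via R0 from link(e,d)
round 1: derive path(g,b) via R0 from link(g,b)
round 1: derive path(h,c) via R0 from link(h,c)
round 1: derive path(j,i) via R0 from link(j,i)
round 1: derive path(j,j) via R0 from link(j,j)
round 2: derive path(a,c) via R1 from path(a,h), path(h,c)
round 2: derive path(b,e) via R1 from path(b,d), path(d,e)
round 2: derive path(c,c) via R1 from path(c,e), path(e,c)
round 2: derive path(c,d) via R1 from path(c,e), path(e,d)
round 2: derive path(d,c) via R1 from path(d,e), path(e,c)
round 2: derive path(d,d) via R1 from path(d,e), path(e,d)
round 2: derive path(e,e) via R1 from path(e,c), path(c,e)
round 2: derive path(g,d) via R1 from path(g,b), path(b,d)
round 2: derive path(h,e) via R1 from path(h,c), path(c,e)
round 3: derive path(a,d) via R1 from path(a,c), path(c,d)
round 3: derive path(a,e) via R1 from path(a,c), path(c,e)
round 3: derive path(b,c) via R1 from path(b,d), path(d,c)
round 3: derive path(g,c) via R1 from path(g,d), path(d,c)
round 3: derive path(g,e) via R1 from path(g,b), path(b,e)
round 3: derive path(h,d) via R1 from path(h,c), path(c,d)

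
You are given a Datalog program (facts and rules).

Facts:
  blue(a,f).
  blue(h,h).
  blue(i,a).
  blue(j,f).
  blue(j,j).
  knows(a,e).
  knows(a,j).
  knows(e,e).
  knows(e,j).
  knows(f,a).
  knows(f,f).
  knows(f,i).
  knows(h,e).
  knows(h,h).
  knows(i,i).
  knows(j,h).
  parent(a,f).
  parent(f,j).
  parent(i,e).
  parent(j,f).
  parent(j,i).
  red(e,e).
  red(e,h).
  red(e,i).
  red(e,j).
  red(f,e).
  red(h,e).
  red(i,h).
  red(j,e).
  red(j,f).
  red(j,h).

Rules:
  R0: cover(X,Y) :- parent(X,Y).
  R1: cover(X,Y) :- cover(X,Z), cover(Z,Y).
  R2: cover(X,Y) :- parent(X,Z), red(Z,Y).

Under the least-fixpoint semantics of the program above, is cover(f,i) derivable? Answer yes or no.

yes

round 1: derive cover(a,f) via R0 from parent(a,f)
round 1: derive cover(f,j) via R0 from parent(f,j)
round 1: derive cover(i,e) via R0 from parent(i,e)
round 1: derive cover(j,f) via R0 from parent(j,f)
round 1: derive cover(j,i) via R0 from parent(j,i)
round 1: derive cover(a,e) via R2 from parent(a,f), red(f,e)
round 1: derive cover(f,e) via R2 from parent(f,j), red(j,e)
round 1: derive cover(f,f) via R2 from parent(f,j), red(j,f)
round 1: derive cover(f,h) via R2 from parent(f,j), red(j,h)
round 1: derive cover(i,h) via R2 from parent(i,e), red(e,h)
round 1: derive cover(i,i) via R2 from parent(i,e), red(e,i)
round 1: derive cover(i,j) via R2 from parent(i,e), red(e,j)
round 1: derive cover(j,e) via R2 from parent(j,f), red(f,e)
round 1: derive cover(j,h) via R2 from parent(j,i), red(i,h)
round 2: derive cover(a,h) via R1 from cover(a,f), cover(f,h)
round 2: derive cover(a,j) via R1 from cover(a,f), cover(f,j)
round 2: derive cover(f,i) via R1 from cover(f,j), cover(j,i)
round 2: derive cover(i,f) via R1 from cover(i,j), cover(j,f)
round 2: derive cover(j,j) via R1 from cover(j,f), cover(f,j)
round 3: derive cover(a,i) via R1 from cover(a,f), cover(f,i)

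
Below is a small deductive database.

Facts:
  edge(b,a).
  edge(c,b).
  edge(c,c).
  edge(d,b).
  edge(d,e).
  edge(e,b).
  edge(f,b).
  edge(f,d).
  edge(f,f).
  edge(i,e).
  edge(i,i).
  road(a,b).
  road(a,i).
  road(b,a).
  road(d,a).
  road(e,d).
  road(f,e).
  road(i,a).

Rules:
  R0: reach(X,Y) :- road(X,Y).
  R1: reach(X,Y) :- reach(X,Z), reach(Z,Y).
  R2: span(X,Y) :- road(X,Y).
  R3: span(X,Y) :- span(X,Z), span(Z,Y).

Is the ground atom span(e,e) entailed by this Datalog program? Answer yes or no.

no

round 1: derive span(a,b) via R2 from road(a,b)
round 1: derive span(a,i) via R2 from road(a,i)
round 1: derive span(b,a) via R2 from road(b,a)
round 1: derive span(d,a) via R2 from road(d,a)
round 1: derive span(e,d) via R2 from road(e,d)
round 1: derive span(f,e) via R2 from road(f,e)
round 1: derive span(i,a) via R2 from road(i,a)
round 2: derive span(a,a) via R3 from span(a,b), span(b,a)
round 2: derive span(b,b) via R3 from span(b,a), span(a,b)
round 2: derive span(b,i) via R3 from span(b,a), span(a,i)
round 2: derive span(d,b) via R3 from span(d,a), span(a,b)
round 2: derive span(d,i) via R3 from span(d,a), span(a,i)
round 2: derive span(e,a) via R3 from span(e,d), span(d,a)
round 2: derive span(f,d) via R3 from span(f,e), span(e,d)
round 2: derive span(i,b) via R3 from span(i,a), span(a,b)
round 2: derive span(i,i) via R3 from span(i,a), span(a,i)
round 3: derive span(e,b) via R3 from span(e,a), span(a,b)
round 3: derive span(e,i) via R3 from span(e,a), span(a,i)
round 3: derive span(f,a) via R3 from span(f,d), span(d,a)
round 3: derive span(f,b) via R3 from span(f,d), span(d,b)
round 3: derive span(f,i) via R3 from span(f,d), span(d,i)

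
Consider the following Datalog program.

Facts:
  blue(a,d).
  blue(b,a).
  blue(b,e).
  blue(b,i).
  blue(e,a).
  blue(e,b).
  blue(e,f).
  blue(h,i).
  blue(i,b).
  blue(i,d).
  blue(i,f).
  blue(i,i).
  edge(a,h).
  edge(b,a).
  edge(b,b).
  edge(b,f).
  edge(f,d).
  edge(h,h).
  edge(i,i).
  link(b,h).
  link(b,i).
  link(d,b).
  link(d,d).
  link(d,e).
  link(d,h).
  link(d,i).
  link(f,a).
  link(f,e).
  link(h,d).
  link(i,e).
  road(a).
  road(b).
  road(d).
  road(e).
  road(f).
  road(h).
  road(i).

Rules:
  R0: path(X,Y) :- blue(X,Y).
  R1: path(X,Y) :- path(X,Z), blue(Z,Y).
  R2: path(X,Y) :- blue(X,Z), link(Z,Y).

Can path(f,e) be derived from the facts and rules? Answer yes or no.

no

round 1: derive path(a,d) via R0 from blue(a,d)
round 1: derive path(b,a) via R0 from blue(b,a)
round 1: derive path(b,e) via R0 from blue(b,e)
round 1: derive path(b,i) via R0 from blue(b,i)
round 1: derive path(e,a) via R0 from blue(e,a)
round 1: derive path(e,b) via R0 from blue(e,b)
round 1: derive path(e,f) via R0 from blue(e,f)
round 1: derive path(h,i) via R0 from blue(h,i)
round 1: derive path(i,b) via R0 from blue(i,b)
round 1: derive path(i,d) via R0 from blue(i,d)
round 1: derive path(i,f) via R0 from blue(i,f)
round 1: derive path(i,i) via R0 from blue(i,i)
round 1: derive path(a,b) via R2 from blue(a,d), link(d,b)
round 1: derive path(a,e) via R2 from blue(a,d), link(d,e)
round 1: derive path(a,h) via R2 from blue(a,d), link(d,h)
round 1: derive path(a,i) via R2 from blue(a,d), link(d,i)
round 1: derive path(e,e) via R2 from blue(e,f), link(f,e)
round 1: derive path(e,h) via R2 from blue(e,b), link(b,h)
round 1: derive path(e,i) via R2 from blue(e,b), link(b,i)
round 1: derive path(h,e) via R2 from blue(h,i), link(i,e)
round 1: derive path(i,a) via R2 from blue(i,f), link(f,a)
round 1: derive path(i,e) via R2 from blue(i,d), link(d,e)
round 1: derive path(i,h) via R2 from blue(i,b), link(b,h)
round 2: derive path(a,a) via R1 from path(a,b), blue(b,a)
round 2: derive path(a,f) via R1 from path(a,e), blue(e,f)
round 2: derive path(b,b) via R1 from path(b,e), blue(e,b)
round 2: derive path(b,d) via R1 from path(b,a), blue(a,d)
round 2: derive path(b,f) via R1 from path(b,e), blue(e,f)
round 2: derive path(e,d) via R1 from path(e,a), blue(a,d)
round 2: derive path(h,a) via R1 from path(h,e), blue(e,a)
round 2: derive path(h,b) via R1 from path(h,e), blue(e,b)
round 2: derive path(h,d) via R1 from path(h,i), blue(i,d)
round 2: derive path(h,f) via R1 from path(h,e), blue(e,f)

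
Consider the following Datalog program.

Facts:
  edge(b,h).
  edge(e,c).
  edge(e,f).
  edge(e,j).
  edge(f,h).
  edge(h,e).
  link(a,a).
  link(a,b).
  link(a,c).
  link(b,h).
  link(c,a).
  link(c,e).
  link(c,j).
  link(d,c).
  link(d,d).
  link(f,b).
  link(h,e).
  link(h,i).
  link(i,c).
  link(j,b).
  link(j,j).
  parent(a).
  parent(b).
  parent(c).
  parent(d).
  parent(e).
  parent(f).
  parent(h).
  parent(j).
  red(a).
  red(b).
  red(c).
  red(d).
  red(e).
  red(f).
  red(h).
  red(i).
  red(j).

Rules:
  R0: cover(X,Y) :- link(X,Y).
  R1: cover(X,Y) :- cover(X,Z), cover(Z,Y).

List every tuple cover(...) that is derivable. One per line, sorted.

round 1: derive cover(a,a) via R0 from link(a,a)
round 1: derive cover(a,b) via R0 from link(a,b)
round 1: derive cover(a,c) via R0 from link(a,c)
round 1: derive cover(b,h) via R0 from link(b,h)
round 1: derive cover(c,a) via R0 from link(c,a)
round 1: derive cover(c,e) via R0 from link(c,e)
round 1: derive cover(c,j) via R0 from link(c,j)
round 1: derive cover(d,c) via R0 from link(d,c)
round 1: derive cover(d,d) via R0 from link(d,d)
round 1: derive cover(f,b) via R0 from link(f,b)
round 1: derive cover(h,e) via R0 from link(h,e)
round 1: derive cover(h,i) via R0 from link(h,i)
round 1: derive cover(i,c) via R0 from link(i,c)
round 1: derive cover(j,b) via R0 from link(j,b)
round 1: derive cover(j,j) via R0 from link(j,j)
round 2: derive cover(a,e) via R1 from cover(a,c), cover(c,e)
round 2: derive cover(a,h) via R1 from cover(a,b), cover(b,h)
round 2: derive cover(a,j) via R1 from cover(a,c), cover(c,j)
round 2: derive cover(b,e) via R1 from cover(b,h), cover(h,e)
round 2: derive cover(b,i) via R1 from cover(b,h), cover(h,i)
round 2: derive cover(c,b) via R1 from cover(c,a), cover(a,b)
round 2: derive cover(c,c) via R1 from cover(c,a), cover(a,c)
round 2: derive cover(d,a) via R1 from cover(d,c), cover(c,a)
round 2: derive cover(d,e) via R1 from cover(d,c), cover(c,e)
round 2: derive cover(d,j) via R1 from cover(d,c), cover(c,j)
round 2: derive cover(f,h) via R1 from cover(f,b), cover(b,h)
round 2: derive cover(h,c) via R1 from cover(h,i), cover(i,c)
round 2: derive cover(i,a) via R1 from cover(i,c), cover(c,a)
round 2: derive cover(i,e) via R1 from cover(i,c), cover(c,e)
round 2: derive cover(i,j) via R1 from cover(i,c), cover(c,j)
round 2: derive cover(j,h) via R1 from cover(j,b), cover(b,h)
round 3: derive cover(a,i) via R1 from cover(a,b), cover(b,i)
round 3: derive cover(b,a) via R1 from cover(b,i), cover(i,a)
round 3: derive cover(b,c) via R1 from cover(b,h), cover(h,c)
round 3: derive cover(b,j) via R1 from cover(b,i), cover(i,j)
round 3: derive cover(c,h) via R1 from cover(c,a), cover(a,h)
round 3: derive cover(c,i) via R1 from cover(c,b), cover(b,i)
round 3: derive cover(d,b) via R1 from cover(d,a), cover(a,b)
round 3: derive cover(d,h) via R1 from cover(d,a), cover(a,h)
round 3: derive cover(f,c) via R1 from cover(f,h), cover(h,c)
round 3: derive cover(f,e) via R1 from cover(f,b), cover(b,e)
round 3: derive cover(f,i) via R1 from cover(f,b), cover(b,i)
round 3: derive cover(h,a) via R1 from cover(h,c), cover(c,a)
round 3: derive cover(h,b) via R1 from cover(h,c), cover(c,b)
round 3: derive cover(h,j) via R1 from cover(h,c), cover(c,j)
round 3: derive cover(i,b) via R1 from cover(i,a), cover(a,b)
round 3: derive cover(i,h) via R1 from cover(i,a), cover(a,h)
round 3: derive cover(j,c) via R1 from cover(j,h), cover(h,c)
round 3: derive cover(j,e) via R1 from cover(j,b), cover(b,e)
round 3: derive cover(j,i) via R1 from cover(j,b), cover(b,i)
round 4: derive cover(b,b) via R1 from cover(b,a), cover(a,b)
round 4: derive cover(d,i) via R1 from cover(d,a), cover(a,i)
round 4: derive cover(f,a) via R1 from cover(f,b), cover(b,a)
round 4: derive cover(f,j) via R1 from cover(f,b), cover(b,j)
round 4: derive cover(h,h) via R1 from cover(h,a), cover(a,h)
round 4: derive cover(i,i) via R1 from cover(i,a), cover(a,i)
round 4: derive cover(j,a) via R1 from cover(j,b), cover(b,a)

cover(a,a)
cover(a,b)
cover(a,c)
cover(a,e)
cover(a,h)
cover(a,i)
cover(a,j)
cover(b,a)
cover(b,b)
cover(b,c)
cover(b,e)
cover(b,h)
cover(b,i)
cover(b,j)
cover(c,a)
cover(c,b)
cover(c,c)
cover(c,e)
cover(c,h)
cover(c,i)
cover(c,j)
cover(d,a)
cover(d,b)
cover(d,c)
cover(d,d)
cover(d,e)
cover(d,h)
cover(d,i)
cover(d,j)
cover(f,a)
cover(f,b)
cover(f,c)
cover(f,e)
cover(f,h)
cover(f,i)
cover(f,j)
cover(h,a)
cover(h,b)
cover(h,c)
cover(h,e)
cover(h,h)
cover(h,i)
cover(h,j)
cover(i,a)
cover(i,b)
cover(i,c)
cover(i,e)
cover(i,h)
cover(i,i)
cover(i,j)
cover(j,a)
cover(j,b)
cover(j,c)
cover(j,e)
cover(j,h)
cover(j,i)
cover(j,j)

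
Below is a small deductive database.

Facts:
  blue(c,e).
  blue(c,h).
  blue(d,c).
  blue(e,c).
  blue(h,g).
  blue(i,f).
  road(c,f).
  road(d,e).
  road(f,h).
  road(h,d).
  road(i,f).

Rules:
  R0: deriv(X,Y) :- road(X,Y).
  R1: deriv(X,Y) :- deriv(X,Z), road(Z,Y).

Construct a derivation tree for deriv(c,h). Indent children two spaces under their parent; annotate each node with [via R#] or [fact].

deriv(c,h)  [via R1]
  deriv(c,f)  [via R0]
    road(c,f)  [fact]
  road(f,h)  [fact]

round 1: derive deriv(c,f) via R0 from road(c,f)
round 1: derive deriv(d,e) via R0 from road(d,e)
round 1: derive deriv(f,h) via R0 from road(f,h)
round 1: derive deriv(h,d) via R0 from road(h,d)
round 1: derive deriv(i,f) via R0 from road(i,f)
round 2: derive deriv(c,h) via R1 from deriv(c,f), road(f,h)
round 2: derive deriv(f,d) via R1 from deriv(f,h), road(h,d)
round 2: derive deriv(h,e) via R1 from deriv(h,d), road(d,e)
round 2: derive deriv(i,h) via R1 from deriv(i,f), road(f,h)
round 3: derive deriv(c,d) via R1 from deriv(c,h), road(h,d)
round 3: derive deriv(f,e) via R1 from deriv(f,d), road(d,e)
round 3: derive deriv(i,d) via R1 from deriv(i,h), road(h,d)
round 4: derive deriv(c,e) via R1 from deriv(c,d), road(d,e)
round 4: derive deriv(i,e) via R1 from deriv(i,d), road(d,e)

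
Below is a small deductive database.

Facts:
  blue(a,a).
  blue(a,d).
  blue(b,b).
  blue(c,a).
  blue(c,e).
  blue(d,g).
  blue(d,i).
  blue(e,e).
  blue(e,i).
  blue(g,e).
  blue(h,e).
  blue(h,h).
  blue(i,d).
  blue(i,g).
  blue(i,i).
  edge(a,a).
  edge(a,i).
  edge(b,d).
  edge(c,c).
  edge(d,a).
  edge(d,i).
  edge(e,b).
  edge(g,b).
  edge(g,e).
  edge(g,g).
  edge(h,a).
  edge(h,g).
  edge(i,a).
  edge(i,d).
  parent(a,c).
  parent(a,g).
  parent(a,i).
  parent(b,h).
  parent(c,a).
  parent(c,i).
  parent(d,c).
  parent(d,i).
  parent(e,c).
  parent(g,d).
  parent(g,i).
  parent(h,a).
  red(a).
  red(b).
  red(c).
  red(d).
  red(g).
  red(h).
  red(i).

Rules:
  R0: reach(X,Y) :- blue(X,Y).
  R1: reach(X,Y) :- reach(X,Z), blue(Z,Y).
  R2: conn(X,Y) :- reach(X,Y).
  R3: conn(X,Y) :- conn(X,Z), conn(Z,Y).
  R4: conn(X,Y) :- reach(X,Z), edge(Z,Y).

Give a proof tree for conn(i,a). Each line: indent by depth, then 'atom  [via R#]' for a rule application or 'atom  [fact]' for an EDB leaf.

round 1: derive reach(a,a) via R0 from blue(a,a)
round 1: derive reach(a,d) via R0 from blue(a,d)
round 1: derive reach(b,b) via R0 from blue(b,b)
round 1: derive reach(c,a) via R0 from blue(c,a)
round 1: derive reach(c,e) via R0 from blue(c,e)
round 1: derive reach(d,g) via R0 from blue(d,g)
round 1: derive reach(d,i) via R0 from blue(d,i)
round 1: derive reach(e,e) via R0 from blue(e,e)
round 1: derive reach(e,i) via R0 from blue(e,i)
round 1: derive reach(g,e) via R0 from blue(g,e)
round 1: derive reach(h,e) via R0 from blue(h,e)
round 1: derive reach(h,h) via R0 from blue(h,h)
round 1: derive reach(i,d) via R0 from blue(i,d)
round 1: derive reach(i,g) via R0 from blue(i,g)
round 1: derive reach(i,i) via R0 from blue(i,i)
round 2: derive reach(a,g) via R1 from reach(a,d), blue(d,g)
round 2: derive reach(a,i) via R1 from reach(a,d), blue(d,i)
round 2: derive reach(c,d) via R1 from reach(c,a), blue(a,d)
round 2: derive reach(c,i) via R1 from reach(c,e), blue(e,i)
round 2: derive reach(d,d) via R1 from reach(d,i), blue(i,d)
round 2: derive reach(d,e) via R1 from reach(d,g), blue(g,e)
round 2: derive reach(e,d) via R1 from reach(e,i), blue(i,d)
round 2: derive reach(e,g) via R1 from reach(e,i), blue(i,g)
round 2: derive reach(g,i) via R1 from reach(g,e), blue(e,i)
round 2: derive reach(h,i) via R1 from reach(h,e), blue(e,i)
round 2: derive reach(i,e) via R1 from reach(i,g), blue(g,e)
round 2: derive conn(a,a) via R2 from reach(a,a)
round 2: derive conn(a,d) via R2 from reach(a,d)
round 2: derive conn(b,b) via R2 from reach(b,b)
round 2: derive conn(c,a) via R2 from reach(c,a)
round 2: derive conn(c,e) via R2 from reach(c,e)
round 2: derive conn(d,g) via R2 from reach(d,g)
round 2: derive conn(d,i) via R2 from reach(d,i)
round 2: derive conn(e,e) via R2 from reach(e,e)
round 2: derive conn(e,i) via R2 from reach(e,i)
round 2: derive conn(g,e) via R2 from reach(g,e)
round 2: derive conn(h,e) via R2 from reach(h,e)
round 2: derive conn(h,h) via R2 from reach(h,h)
round 2: derive conn(i,d) via R2 from reach(i,d)
round 2: derive conn(i,g) via R2 from reach(i,g)
round 2: derive conn(i,i) via R2 from reach(i,i)
round 2: derive conn(a,i) via R4 from reach(a,a), edge(a,i)
round 2: derive conn(b,d) via R4 from reach(b,b), edge(b,d)
round 2: derive conn(c,b) via R4 from reach(c,e), edge(e,b)
round 2: derive conn(c,i) via R4 from reach(c,a), edge(a,i)
round 2: derive conn(d,a) via R4 from reach(d,i), edge(i,a)
round 2: derive conn(d,b) via R4 from reach(d,g), edge(g,b)
round 2: derive conn(d,d) via R4 from reach(d,i), edge(i,d)
round 2: derive conn(d,e) via R4 from reach(d,g), edge(g,e)
round 2: derive conn(e,a) via R4 from reach(e,i), edge(i,a)
round 2: derive conn(e,b) via R4 from reach(e,e), edge(e,b)
round 2: derive conn(e,d) via R4 from reach(e,i), edge(i,d)
round 2: derive conn(g,b) via R4 from reach(g,e), edge(e,b)
round 2: derive conn(h,a) via R4 from reach(h,h), edge(h,a)
round 2: derive conn(h,b) via R4 from reach(h,e), edge(e,b)
round 2: derive conn(h,g) via R4 from reach(h,h), edge(h,g)
round 2: derive conn(i,a) via R4 from reach(i,d), edge(d,a)
round 2: derive conn(i,b) via R4 from reach(i,g), edge(g,b)
round 2: derive conn(i,e) via R4 from reach(i,g), edge(g,e)
round 3: derive reach(a,e) via R1 from reach(a,g), blue(g,e)
round 3: derive reach(c,g) via R1 from reach(c,d), blue(d,g)
round 3: derive reach(g,d) via R1 from reach(g,i), blue(i,d)
round 3: derive reach(g,g) via R1 from reach(g,i), blue(i,g)
round 3: derive reach(h,d) via R1 from reach(h,i), blue(i,d)
round 3: derive reach(h,g) via R1 from reach(h,i), blue(i,g)
round 3: derive conn(a,g) via R2 from reach(a,g)
round 3: derive conn(c,d) via R2 from reach(c,d)
round 3: derive conn(e,g) via R2 from reach(e,g)
round 3: derive conn(g,i) via R2 from reach(g,i)
round 3: derive conn(h,i) via R2 from reach(h,i)
round 3: derive conn(a,b) via R3 from conn(a,d), conn(d,b)
round 3: derive conn(a,e) via R3 from conn(a,d), conn(d,e)
round 3: derive conn(b,a) via R3 from conn(b,d), conn(d,a)
round 3: derive conn(b,e) via R3 from conn(b,d), conn(d,e)
round 3: derive conn(b,g) via R3 from conn(b,d), conn(d,g)
round 3: derive conn(b,i) via R3 from conn(b,d), conn(d,i)
round 3: derive conn(c,g) via R3 from conn(c,i), conn(i,g)
round 3: derive conn(g,a) via R3 from conn(g,e), conn(e,a)
round 3: derive conn(g,d) via R3 from conn(g,b), conn(b,d)
round 3: derive conn(h,d) via R3 from conn(h,a), conn(a,d)
round 4: derive conn(g,g) via R2 from reach(g,g)

conn(i,a)  [via R4]
  reach(i,d)  [via R0]
    blue(i,d)  [fact]
  edge(d,a)  [fact]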